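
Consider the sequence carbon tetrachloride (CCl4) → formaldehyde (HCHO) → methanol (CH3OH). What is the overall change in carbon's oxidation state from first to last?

-6

Carbon oxidation states along the series — carbon tetrachloride: +4, formaldehyde: 0, methanol: -2.
Net change = -2 − (+4) = -6.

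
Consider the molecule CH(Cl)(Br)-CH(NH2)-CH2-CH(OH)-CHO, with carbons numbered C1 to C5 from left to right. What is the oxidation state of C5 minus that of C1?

C5: 1C, 1H, 2O → 0 − 1 + 2 = +1
C1: 1C, 1H, 1Cl, 1Br → 0 − 1 + 1 + 1 = +1
Difference: +1 − (+1) = 0.

0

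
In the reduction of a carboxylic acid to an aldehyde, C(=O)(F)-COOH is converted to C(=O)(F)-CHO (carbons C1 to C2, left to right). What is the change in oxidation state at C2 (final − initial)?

Before: C2 has 1 bond to C, 3 bonds to O → oxidation state +3.
After: C2 has 1 bond to C, 1 bond to H, 2 bonds to O → oxidation state +1.
Δ = +1 − (+3) = -2, so this is a reduction at C2.

-2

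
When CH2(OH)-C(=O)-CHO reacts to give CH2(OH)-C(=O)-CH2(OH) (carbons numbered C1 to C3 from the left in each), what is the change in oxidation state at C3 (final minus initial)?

-2

Before: C3 has 1 bond to C, 1 bond to H, 2 bonds to O → oxidation state +1.
After: C3 has 1 bond to C, 2 bonds to H, 1 bond to O → oxidation state -1.
Δ = -1 − (+1) = -2, so this is a reduction at C3.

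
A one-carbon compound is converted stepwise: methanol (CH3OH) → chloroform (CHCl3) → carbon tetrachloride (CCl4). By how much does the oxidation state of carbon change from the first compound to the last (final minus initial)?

Carbon oxidation states along the series — methanol: -2, chloroform: +2, carbon tetrachloride: +4.
Net change = +4 − (-2) = +6.

+6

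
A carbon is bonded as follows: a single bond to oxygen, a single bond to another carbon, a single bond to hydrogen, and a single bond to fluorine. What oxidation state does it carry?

Each bond to a more electronegative atom (O, N, halogen) counts +1, each bond to a less electronegative atom (H, metal, B, Si) counts −1, and each C–C bond counts 0.
The carbon has one bond to C (0), one bond to H (-1), one bond to O (+1), one bond to F (+1).
Oxidation state = 0 − 1 + 1 + 1 = +1.

+1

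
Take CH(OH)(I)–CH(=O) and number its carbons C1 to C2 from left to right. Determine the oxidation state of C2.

+1

Assign +1 per bond to O/N/halogen, −1 per bond to H or an electropositive element, and 0 per bond to carbon.
C2 has one bond to C (0), one bond to H (-1), a double bond to O (2×+1 = +2).
Oxidation state = 0 − 1 + 2 = +1.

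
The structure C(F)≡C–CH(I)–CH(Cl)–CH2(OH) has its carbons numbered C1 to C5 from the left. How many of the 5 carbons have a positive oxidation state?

Tallying each carbon's bonds:
C1: 3C, 1F → 0 + 1 = +1
C2: 4C → 0 = 0
C3: 2C, 1H, 1I → 0 − 1 + 1 = 0
C4: 2C, 1H, 1Cl → 0 − 1 + 1 = 0
C5: 1C, 2H, 1O → 0 − 2 + 1 = -1
1 carbon (C1) meets the condition.

1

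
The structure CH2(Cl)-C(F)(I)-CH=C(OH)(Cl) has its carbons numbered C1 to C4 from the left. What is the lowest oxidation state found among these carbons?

Assign +1 per bond to O/N/halogen, −1 per bond to H or an electropositive element, and 0 per bond to carbon. Tallying each carbon:
C1: 1C, 2H, 1Cl → 0 − 2 + 1 = -1
C2: 2C, 1F, 1I → 0 + 1 + 1 = +2
C3: 3C, 1H → 0 − 1 = -1
C4: 2C, 1O, 1Cl → 0 + 1 + 1 = +2
The lowest value is -1.

-1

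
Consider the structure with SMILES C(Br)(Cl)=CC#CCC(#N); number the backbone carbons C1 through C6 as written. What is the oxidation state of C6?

+3

C6 has one bond to C (0), a triple bond to N (3×+1 = +3).
Oxidation state = 0 + 3 = +3.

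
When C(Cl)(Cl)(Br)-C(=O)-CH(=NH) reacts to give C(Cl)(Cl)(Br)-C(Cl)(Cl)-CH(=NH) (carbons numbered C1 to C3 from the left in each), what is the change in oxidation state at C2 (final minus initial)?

0

Before: C2 has 2 bonds to C, 2 bonds to O → oxidation state +2.
After: C2 has 2 bonds to C, 2 bonds to Cl → oxidation state +2.
Δ = +2 − (+2) = 0, so no net redox change at C2.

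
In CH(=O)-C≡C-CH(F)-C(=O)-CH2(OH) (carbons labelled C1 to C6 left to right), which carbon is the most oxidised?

Bonds to more-electronegative neighbours contribute +1 each, bonds to H or metals contribute −1 each, and C–C bonds contribute 0. Tallying each carbon:
C1: 1C, 1H, 2O → 0 − 1 + 2 = +1
C2: 4C → 0 = 0
C3: 4C → 0 = 0
C4: 2C, 1H, 1F → 0 − 1 + 1 = 0
C5: 2C, 2O → 0 + 2 = +2
C6: 1C, 2H, 1O → 0 − 2 + 1 = -1
The most oxidised carbon is C5 at +2.

C5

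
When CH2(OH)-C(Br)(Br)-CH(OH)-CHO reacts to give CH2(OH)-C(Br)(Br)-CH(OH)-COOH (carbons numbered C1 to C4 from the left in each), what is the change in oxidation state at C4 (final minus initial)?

+2

Before: C4 has 1 bond to C, 1 bond to H, 2 bonds to O → oxidation state +1.
After: C4 has 1 bond to C, 3 bonds to O → oxidation state +3.
Δ = +3 − (+1) = +2, so this is an oxidation at C4.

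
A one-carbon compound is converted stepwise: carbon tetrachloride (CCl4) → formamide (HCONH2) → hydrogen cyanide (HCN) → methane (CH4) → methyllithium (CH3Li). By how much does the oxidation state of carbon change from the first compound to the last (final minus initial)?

-8

Carbon oxidation states along the series — carbon tetrachloride: +4, formamide: +2, hydrogen cyanide: +2, methane: -4, methyllithium: -4.
Net change = -4 − (+4) = -8.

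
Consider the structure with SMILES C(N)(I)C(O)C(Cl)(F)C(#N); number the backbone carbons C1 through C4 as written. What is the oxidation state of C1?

Each bond to a more electronegative atom (O, N, halogen) counts +1, each bond to a less electronegative atom (H, metal, B, Si) counts −1, and each C–C bond counts 0.
C1 has one bond to C (0), one bond to N (+1), one bond to I (+1), one bond to H (-1).
Oxidation state = 0 + 1 + 1 − 1 = +1.

+1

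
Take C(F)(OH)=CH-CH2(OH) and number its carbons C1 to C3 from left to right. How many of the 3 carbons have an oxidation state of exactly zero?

0

Bonds to more-electronegative neighbours contribute +1 each, bonds to H or metals contribute −1 each, and C–C bonds contribute 0. Tallying each carbon:
C1: 2C, 1O, 1F → 0 + 1 + 1 = +2
C2: 3C, 1H → 0 − 1 = -1
C3: 1C, 2H, 1O → 0 − 2 + 1 = -1
0 carbons meet the condition.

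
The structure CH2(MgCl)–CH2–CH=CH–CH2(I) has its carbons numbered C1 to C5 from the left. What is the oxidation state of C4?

Each bond to a more electronegative atom (O, N, halogen) counts +1, each bond to a less electronegative atom (H, metal, B, Si) counts −1, and each C–C bond counts 0.
C4 has a double bond to C (2×0 = 0), one bond to C (0), one bond to H (-1).
Oxidation state = 0 + 0 − 1 = -1.

-1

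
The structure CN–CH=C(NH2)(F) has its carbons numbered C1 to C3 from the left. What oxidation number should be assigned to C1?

+3

Bonds to more-electronegative neighbours contribute +1 each, bonds to H or metals contribute −1 each, and C–C bonds contribute 0.
C1 has one bond to C (0), a triple bond to N (3×+1 = +3).
Oxidation state = 0 + 3 = +3.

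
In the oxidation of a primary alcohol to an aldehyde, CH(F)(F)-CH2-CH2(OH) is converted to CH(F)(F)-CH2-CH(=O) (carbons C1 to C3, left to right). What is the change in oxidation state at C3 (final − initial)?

+2

Before: C3 has 1 bond to C, 2 bonds to H, 1 bond to O → oxidation state -1.
After: C3 has 1 bond to C, 1 bond to H, 2 bonds to O → oxidation state +1.
Δ = +1 − (-1) = +2, so this is an oxidation at C3.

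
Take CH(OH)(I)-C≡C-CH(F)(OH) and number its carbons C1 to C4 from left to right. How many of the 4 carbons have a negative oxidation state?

0

Tallying each carbon's bonds:
C1: 1C, 1H, 1O, 1I → 0 − 1 + 1 + 1 = +1
C2: 4C → 0 = 0
C3: 4C → 0 = 0
C4: 1C, 1H, 1O, 1F → 0 − 1 + 1 + 1 = +1
0 carbons meet the condition.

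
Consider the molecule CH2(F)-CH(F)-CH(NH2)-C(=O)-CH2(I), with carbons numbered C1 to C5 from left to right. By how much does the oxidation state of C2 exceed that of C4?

C2: 2C, 1H, 1F → 0 − 1 + 1 = 0
C4: 2C, 2O → 0 + 2 = +2
Difference: 0 − (+2) = -2.

-2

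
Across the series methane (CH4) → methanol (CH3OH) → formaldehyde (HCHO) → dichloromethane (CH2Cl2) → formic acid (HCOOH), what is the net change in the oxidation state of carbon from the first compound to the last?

Carbon oxidation states along the series — methane: -4, methanol: -2, formaldehyde: 0, dichloromethane: 0, formic acid: +2.
Net change = +2 − (-4) = +6.

+6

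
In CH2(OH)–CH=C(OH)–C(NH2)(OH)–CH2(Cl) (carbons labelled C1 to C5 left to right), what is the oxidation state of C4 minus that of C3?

C4: 2C, 1O, 1N → 0 + 1 + 1 = +2
C3: 3C, 1O → 0 + 1 = +1
Difference: +2 − (+1) = +1.

+1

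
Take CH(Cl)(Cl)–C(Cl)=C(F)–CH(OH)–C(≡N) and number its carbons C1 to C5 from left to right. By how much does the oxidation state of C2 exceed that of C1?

0

C2: 3C, 1Cl → 0 + 1 = +1
C1: 1C, 1H, 2Cl → 0 − 1 + 2 = +1
Difference: +1 − (+1) = 0.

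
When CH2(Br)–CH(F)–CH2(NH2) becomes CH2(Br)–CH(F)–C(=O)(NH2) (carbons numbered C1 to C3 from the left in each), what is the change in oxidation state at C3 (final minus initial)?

Before: C3 has 1 bond to C, 2 bonds to H, 1 bond to N → oxidation state -1.
After: C3 has 1 bond to C, 2 bonds to O, 1 bond to N → oxidation state +3.
Δ = +3 − (-1) = +4, so this is an oxidation at C3.

+4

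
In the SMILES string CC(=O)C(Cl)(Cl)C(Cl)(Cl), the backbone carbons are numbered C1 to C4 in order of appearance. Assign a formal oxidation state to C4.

+1

C4 has one bond to C (0), one bond to Cl (+1), one bond to Cl (+1), one bond to H (-1).
Oxidation state = 0 + 1 + 1 − 1 = +1.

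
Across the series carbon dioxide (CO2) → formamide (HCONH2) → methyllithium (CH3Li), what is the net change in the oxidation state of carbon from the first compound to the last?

-8

Carbon oxidation states along the series — carbon dioxide: +4, formamide: +2, methyllithium: -4.
Net change = -4 − (+4) = -8.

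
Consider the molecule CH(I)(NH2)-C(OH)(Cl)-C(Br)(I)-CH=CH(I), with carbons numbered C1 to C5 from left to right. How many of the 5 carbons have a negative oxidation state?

Assign +1 per bond to O/N/halogen, −1 per bond to H or an electropositive element, and 0 per bond to carbon. Tallying each carbon:
C1: 1C, 1H, 1N, 1I → 0 − 1 + 1 + 1 = +1
C2: 2C, 1O, 1Cl → 0 + 1 + 1 = +2
C3: 2C, 1Br, 1I → 0 + 1 + 1 = +2
C4: 3C, 1H → 0 − 1 = -1
C5: 2C, 1H, 1I → 0 − 1 + 1 = 0
1 carbon (C4) meets the condition.

1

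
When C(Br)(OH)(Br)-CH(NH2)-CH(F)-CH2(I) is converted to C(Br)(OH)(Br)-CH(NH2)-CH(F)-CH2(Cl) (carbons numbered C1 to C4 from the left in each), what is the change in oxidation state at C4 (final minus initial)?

Before: C4 has 1 bond to C, 2 bonds to H, 1 bond to I → oxidation state -1.
After: C4 has 1 bond to C, 2 bonds to H, 1 bond to Cl → oxidation state -1.
Δ = -1 − (-1) = 0, so no net redox change at C4.

0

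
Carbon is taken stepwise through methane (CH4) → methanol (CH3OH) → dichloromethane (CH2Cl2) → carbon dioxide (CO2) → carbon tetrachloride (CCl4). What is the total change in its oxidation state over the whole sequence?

Carbon oxidation states along the series — methane: -4, methanol: -2, dichloromethane: 0, carbon dioxide: +4, carbon tetrachloride: +4.
Net change = +4 − (-4) = +8.

+8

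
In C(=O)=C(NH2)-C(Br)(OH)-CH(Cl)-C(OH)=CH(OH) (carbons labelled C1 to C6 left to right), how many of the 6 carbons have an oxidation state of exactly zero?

Tallying each carbon's bonds:
C1: 2C, 2O → 0 + 2 = +2
C2: 3C, 1N → 0 + 1 = +1
C3: 2C, 1O, 1Br → 0 + 1 + 1 = +2
C4: 2C, 1H, 1Cl → 0 − 1 + 1 = 0
C5: 3C, 1O → 0 + 1 = +1
C6: 2C, 1H, 1O → 0 − 1 + 1 = 0
2 carbons (C4, C6) meet the condition.

2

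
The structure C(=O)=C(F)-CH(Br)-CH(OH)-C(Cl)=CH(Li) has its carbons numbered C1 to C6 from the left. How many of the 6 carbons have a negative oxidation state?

1

Tallying each carbon's bonds:
C1: 2C, 2O → 0 + 2 = +2
C2: 3C, 1F → 0 + 1 = +1
C3: 2C, 1H, 1Br → 0 − 1 + 1 = 0
C4: 2C, 1H, 1O → 0 − 1 + 1 = 0
C5: 3C, 1Cl → 0 + 1 = +1
C6: 2C, 1H, 1Li → 0 − 1 − 1 = -2
1 carbon (C6) meets the condition.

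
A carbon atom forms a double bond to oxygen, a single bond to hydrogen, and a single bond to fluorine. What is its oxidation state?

Bonds to more-electronegative neighbours contribute +1 each, bonds to H or metals contribute −1 each, and C–C bonds contribute 0.
The carbon has one bond to H (-1), one bond to F (+1), a double bond to O (2×+1 = +2).
Oxidation state = -1 + 1 + 2 = +2.

+2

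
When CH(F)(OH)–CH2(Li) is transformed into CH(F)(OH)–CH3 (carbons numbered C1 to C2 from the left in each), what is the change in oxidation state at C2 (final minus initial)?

0

Before: C2 has 1 bond to C, 2 bonds to H, 1 bond to Li → oxidation state -3.
After: C2 has 1 bond to C, 3 bonds to H → oxidation state -3.
Δ = -3 − (-3) = 0, so no net redox change at C2.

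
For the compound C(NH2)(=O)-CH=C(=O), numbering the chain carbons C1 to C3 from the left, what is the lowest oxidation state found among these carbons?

Tallying each carbon's bonds:
C1: 1C, 2O, 1N → 0 + 2 + 1 = +3
C2: 3C, 1H → 0 − 1 = -1
C3: 2C, 2O → 0 + 2 = +2
The lowest value is -1.

-1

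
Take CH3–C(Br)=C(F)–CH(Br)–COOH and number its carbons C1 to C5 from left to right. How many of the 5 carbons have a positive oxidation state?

Count +1 for every bond to an atom more electronegative than carbon and −1 for every bond to one less electronegative; C–C bonds are 0. Tallying each carbon:
C1: 1C, 3H → 0 − 3 = -3
C2: 3C, 1Br → 0 + 1 = +1
C3: 3C, 1F → 0 + 1 = +1
C4: 2C, 1H, 1Br → 0 − 1 + 1 = 0
C5: 1C, 3O → 0 + 3 = +3
3 carbons (C2, C3, C5) meet the condition.

3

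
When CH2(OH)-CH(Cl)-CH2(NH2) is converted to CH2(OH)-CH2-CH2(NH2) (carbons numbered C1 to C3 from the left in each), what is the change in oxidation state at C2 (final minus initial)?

Before: C2 has 2 bonds to C, 1 bond to H, 1 bond to Cl → oxidation state 0.
After: C2 has 2 bonds to C, 2 bonds to H → oxidation state -2.
Δ = -2 − (0) = -2, so this is a reduction at C2.

-2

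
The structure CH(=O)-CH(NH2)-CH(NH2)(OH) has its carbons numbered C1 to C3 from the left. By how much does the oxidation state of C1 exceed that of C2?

+1

C1: 1C, 1H, 2O → 0 − 1 + 2 = +1
C2: 2C, 1H, 1N → 0 − 1 + 1 = 0
Difference: +1 − (0) = +1.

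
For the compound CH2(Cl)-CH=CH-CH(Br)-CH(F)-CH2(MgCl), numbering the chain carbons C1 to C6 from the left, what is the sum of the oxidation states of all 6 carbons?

Count +1 for every bond to an atom more electronegative than carbon and −1 for every bond to one less electronegative; C–C bonds are 0. Tallying each carbon:
C1: 1C, 2H, 1Cl → 0 − 2 + 1 = -1
C2: 3C, 1H → 0 − 1 = -1
C3: 3C, 1H → 0 − 1 = -1
C4: 2C, 1H, 1Br → 0 − 1 + 1 = 0
C5: 2C, 1H, 1F → 0 − 1 + 1 = 0
C6: 1C, 2H, 1Mg → 0 − 2 − 1 = -3
Sum = -1 − 1 − 1 + 0 + 0 − 3 = -6.

-6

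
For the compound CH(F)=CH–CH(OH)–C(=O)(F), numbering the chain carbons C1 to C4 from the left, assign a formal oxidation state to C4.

+3

C4 has one bond to C (0), a double bond to O (2×+1 = +2), one bond to F (+1).
Oxidation state = 0 + 2 + 1 = +3.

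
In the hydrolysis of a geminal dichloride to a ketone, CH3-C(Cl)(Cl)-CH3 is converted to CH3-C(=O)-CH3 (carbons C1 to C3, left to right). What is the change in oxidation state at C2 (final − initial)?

Before: C2 has 2 bonds to C, 2 bonds to Cl → oxidation state +2.
After: C2 has 2 bonds to C, 2 bonds to O → oxidation state +2.
Δ = +2 − (+2) = 0, so no net redox change at C2.

0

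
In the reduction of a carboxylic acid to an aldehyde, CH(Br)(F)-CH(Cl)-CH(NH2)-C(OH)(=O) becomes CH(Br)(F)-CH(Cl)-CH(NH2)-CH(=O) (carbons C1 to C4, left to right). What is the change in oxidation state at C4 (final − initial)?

-2

Before: C4 has 1 bond to C, 3 bonds to O → oxidation state +3.
After: C4 has 1 bond to C, 1 bond to H, 2 bonds to O → oxidation state +1.
Δ = +1 − (+3) = -2, so this is a reduction at C4.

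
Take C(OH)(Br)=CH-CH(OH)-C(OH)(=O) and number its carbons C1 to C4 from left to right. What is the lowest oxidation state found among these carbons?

-1

Tallying each carbon's bonds:
C1: 2C, 1O, 1Br → 0 + 1 + 1 = +2
C2: 3C, 1H → 0 − 1 = -1
C3: 2C, 1H, 1O → 0 − 1 + 1 = 0
C4: 1C, 3O → 0 + 3 = +3
The lowest value is -1.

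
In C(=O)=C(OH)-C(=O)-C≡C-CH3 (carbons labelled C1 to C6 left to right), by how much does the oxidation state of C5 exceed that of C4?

0

C5: 4C → 0 = 0
C4: 4C → 0 = 0
Difference: 0 − (0) = 0.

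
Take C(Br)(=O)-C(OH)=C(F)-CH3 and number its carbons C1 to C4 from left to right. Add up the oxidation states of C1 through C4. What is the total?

Tallying each carbon's bonds:
C1: 1C, 2O, 1Br → 0 + 2 + 1 = +3
C2: 3C, 1O → 0 + 1 = +1
C3: 3C, 1F → 0 + 1 = +1
C4: 1C, 3H → 0 − 3 = -3
Sum = +3 + 1 + 1 − 3 = +2.

+2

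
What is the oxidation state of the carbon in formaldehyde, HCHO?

0

The carbon has one bond to H (-1), one bond to H (-1), a double bond to O (2×+1 = +2).
Oxidation state = -1 − 1 + 2 = 0.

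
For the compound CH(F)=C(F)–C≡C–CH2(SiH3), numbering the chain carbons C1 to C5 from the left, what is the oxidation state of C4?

0

C4 has a triple bond to C (3×0 = 0), one bond to C (0).
Oxidation state = 0 + 0 = 0.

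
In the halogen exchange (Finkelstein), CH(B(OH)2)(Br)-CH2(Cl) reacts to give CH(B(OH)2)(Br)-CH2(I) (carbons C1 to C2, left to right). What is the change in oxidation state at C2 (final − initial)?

Before: C2 has 1 bond to C, 2 bonds to H, 1 bond to Cl → oxidation state -1.
After: C2 has 1 bond to C, 2 bonds to H, 1 bond to I → oxidation state -1.
Δ = -1 − (-1) = 0, so no net redox change at C2.

0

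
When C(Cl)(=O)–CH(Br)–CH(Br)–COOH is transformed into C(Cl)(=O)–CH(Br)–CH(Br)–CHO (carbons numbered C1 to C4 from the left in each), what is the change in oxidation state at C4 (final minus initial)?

Before: C4 has 1 bond to C, 3 bonds to O → oxidation state +3.
After: C4 has 1 bond to C, 1 bond to H, 2 bonds to O → oxidation state +1.
Δ = +1 − (+3) = -2, so this is a reduction at C4.

-2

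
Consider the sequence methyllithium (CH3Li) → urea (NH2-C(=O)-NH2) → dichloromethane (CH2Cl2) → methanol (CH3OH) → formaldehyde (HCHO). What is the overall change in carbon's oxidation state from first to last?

+4

Carbon oxidation states along the series — methyllithium: -4, urea: +4, dichloromethane: 0, methanol: -2, formaldehyde: 0.
Net change = 0 − (-4) = +4.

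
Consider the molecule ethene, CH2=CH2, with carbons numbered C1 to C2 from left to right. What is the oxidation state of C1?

-2

C1 has one bond to H (-1), one bond to H (-1), a double bond to C (2×0 = 0).
Oxidation state = -1 − 1 + 0 = -2.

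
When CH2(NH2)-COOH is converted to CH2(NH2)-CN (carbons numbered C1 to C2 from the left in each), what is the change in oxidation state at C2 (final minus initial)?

Before: C2 has 1 bond to C, 3 bonds to O → oxidation state +3.
After: C2 has 1 bond to C, 3 bonds to N → oxidation state +3.
Δ = +3 − (+3) = 0, so no net redox change at C2.

0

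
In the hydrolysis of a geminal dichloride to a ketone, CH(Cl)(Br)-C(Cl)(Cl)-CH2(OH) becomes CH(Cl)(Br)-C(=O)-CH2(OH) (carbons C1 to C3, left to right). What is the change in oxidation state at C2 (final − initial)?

Before: C2 has 2 bonds to C, 2 bonds to Cl → oxidation state +2.
After: C2 has 2 bonds to C, 2 bonds to O → oxidation state +2.
Δ = +2 − (+2) = 0, so no net redox change at C2.

0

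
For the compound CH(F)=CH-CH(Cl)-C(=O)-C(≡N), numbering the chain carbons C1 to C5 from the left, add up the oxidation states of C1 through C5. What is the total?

+4

Tallying each carbon's bonds:
C1: 2C, 1H, 1F → 0 − 1 + 1 = 0
C2: 3C, 1H → 0 − 1 = -1
C3: 2C, 1H, 1Cl → 0 − 1 + 1 = 0
C4: 2C, 2O → 0 + 2 = +2
C5: 1C, 3N → 0 + 3 = +3
Sum = 0 − 1 + 0 + 2 + 3 = +4.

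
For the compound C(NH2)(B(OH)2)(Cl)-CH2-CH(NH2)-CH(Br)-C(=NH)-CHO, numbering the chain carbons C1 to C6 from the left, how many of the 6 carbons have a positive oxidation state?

3

Assign +1 per bond to O/N/halogen, −1 per bond to H or an electropositive element, and 0 per bond to carbon. Tallying each carbon:
C1: 1C, 1N, 1Cl, 1B → 0 + 1 + 1 − 1 = +1
C2: 2C, 2H → 0 − 2 = -2
C3: 2C, 1H, 1N → 0 − 1 + 1 = 0
C4: 2C, 1H, 1Br → 0 − 1 + 1 = 0
C5: 2C, 2N → 0 + 2 = +2
C6: 1C, 1H, 2O → 0 − 1 + 2 = +1
3 carbons (C1, C5, C6) meet the condition.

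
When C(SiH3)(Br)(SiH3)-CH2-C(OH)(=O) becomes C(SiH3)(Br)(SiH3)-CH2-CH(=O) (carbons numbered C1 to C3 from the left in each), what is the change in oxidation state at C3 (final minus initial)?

Before: C3 has 1 bond to C, 3 bonds to O → oxidation state +3.
After: C3 has 1 bond to C, 1 bond to H, 2 bonds to O → oxidation state +1.
Δ = +1 − (+3) = -2, so this is a reduction at C3.

-2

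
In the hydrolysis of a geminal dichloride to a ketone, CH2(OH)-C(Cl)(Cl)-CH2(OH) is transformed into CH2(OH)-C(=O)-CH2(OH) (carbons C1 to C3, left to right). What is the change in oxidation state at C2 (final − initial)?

Before: C2 has 2 bonds to C, 2 bonds to Cl → oxidation state +2.
After: C2 has 2 bonds to C, 2 bonds to O → oxidation state +2.
Δ = +2 − (+2) = 0, so no net redox change at C2.

0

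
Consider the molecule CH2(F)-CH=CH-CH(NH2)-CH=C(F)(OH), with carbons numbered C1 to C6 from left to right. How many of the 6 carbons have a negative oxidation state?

4

Tallying each carbon's bonds:
C1: 1C, 2H, 1F → 0 − 2 + 1 = -1
C2: 3C, 1H → 0 − 1 = -1
C3: 3C, 1H → 0 − 1 = -1
C4: 2C, 1H, 1N → 0 − 1 + 1 = 0
C5: 3C, 1H → 0 − 1 = -1
C6: 2C, 1O, 1F → 0 + 1 + 1 = +2
4 carbons (C1, C2, C3, C5) meet the condition.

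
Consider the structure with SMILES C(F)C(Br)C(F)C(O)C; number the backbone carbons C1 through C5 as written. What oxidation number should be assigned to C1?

Bonds to more-electronegative neighbours contribute +1 each, bonds to H or metals contribute −1 each, and C–C bonds contribute 0.
C1 has one bond to C (0), one bond to H (-1), one bond to H (-1), one bond to F (+1).
Oxidation state = 0 − 1 − 1 + 1 = -1.

-1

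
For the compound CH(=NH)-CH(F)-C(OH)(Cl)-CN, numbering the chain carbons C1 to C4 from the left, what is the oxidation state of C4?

+3

Each bond to a more electronegative atom (O, N, halogen) counts +1, each bond to a less electronegative atom (H, metal, B, Si) counts −1, and each C–C bond counts 0.
C4 has one bond to C (0), a triple bond to N (3×+1 = +3).
Oxidation state = 0 + 3 = +3.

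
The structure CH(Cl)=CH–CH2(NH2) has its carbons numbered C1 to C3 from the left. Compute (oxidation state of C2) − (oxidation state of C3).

C2: 3C, 1H → 0 − 1 = -1
C3: 1C, 2H, 1N → 0 − 2 + 1 = -1
Difference: -1 − (-1) = 0.

0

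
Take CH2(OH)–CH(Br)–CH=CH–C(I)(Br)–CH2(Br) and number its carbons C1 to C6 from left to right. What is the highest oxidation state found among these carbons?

+2

Bonds to more-electronegative neighbours contribute +1 each, bonds to H or metals contribute −1 each, and C–C bonds contribute 0. Tallying each carbon:
C1: 1C, 2H, 1O → 0 − 2 + 1 = -1
C2: 2C, 1H, 1Br → 0 − 1 + 1 = 0
C3: 3C, 1H → 0 − 1 = -1
C4: 3C, 1H → 0 − 1 = -1
C5: 2C, 1Br, 1I → 0 + 1 + 1 = +2
C6: 1C, 2H, 1Br → 0 − 2 + 1 = -1
The highest value is +2.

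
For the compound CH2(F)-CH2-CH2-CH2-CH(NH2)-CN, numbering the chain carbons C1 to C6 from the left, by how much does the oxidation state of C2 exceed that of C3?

0

C2: 2C, 2H → 0 − 2 = -2
C3: 2C, 2H → 0 − 2 = -2
Difference: -2 − (-2) = 0.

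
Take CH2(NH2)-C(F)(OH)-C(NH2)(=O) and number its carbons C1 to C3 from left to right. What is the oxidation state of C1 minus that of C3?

-4

C1: 1C, 2H, 1N → 0 − 2 + 1 = -1
C3: 1C, 2O, 1N → 0 + 2 + 1 = +3
Difference: -1 − (+3) = -4.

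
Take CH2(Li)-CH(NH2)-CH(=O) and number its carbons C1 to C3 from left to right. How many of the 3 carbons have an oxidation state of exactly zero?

1

Tallying each carbon's bonds:
C1: 1C, 2H, 1Li → 0 − 2 − 1 = -3
C2: 2C, 1H, 1N → 0 − 1 + 1 = 0
C3: 1C, 1H, 2O → 0 − 1 + 2 = +1
1 carbon (C2) meets the condition.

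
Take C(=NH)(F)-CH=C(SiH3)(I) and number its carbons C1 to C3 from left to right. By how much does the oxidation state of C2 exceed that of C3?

C2: 3C, 1H → 0 − 1 = -1
C3: 2C, 1I, 1Si → 0 + 1 − 1 = 0
Difference: -1 − (0) = -1.

-1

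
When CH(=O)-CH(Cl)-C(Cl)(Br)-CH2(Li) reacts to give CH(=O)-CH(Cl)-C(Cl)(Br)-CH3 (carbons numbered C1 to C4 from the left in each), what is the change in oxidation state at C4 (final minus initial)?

Before: C4 has 1 bond to C, 2 bonds to H, 1 bond to Li → oxidation state -3.
After: C4 has 1 bond to C, 3 bonds to H → oxidation state -3.
Δ = -3 − (-3) = 0, so no net redox change at C4.

0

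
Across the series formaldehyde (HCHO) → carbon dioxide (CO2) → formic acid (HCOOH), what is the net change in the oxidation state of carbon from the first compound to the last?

Carbon oxidation states along the series — formaldehyde: 0, carbon dioxide: +4, formic acid: +2.
Net change = +2 − (0) = +2.

+2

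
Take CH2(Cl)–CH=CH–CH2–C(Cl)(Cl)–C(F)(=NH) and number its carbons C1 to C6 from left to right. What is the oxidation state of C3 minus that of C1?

0

C3: 3C, 1H → 0 − 1 = -1
C1: 1C, 2H, 1Cl → 0 − 2 + 1 = -1
Difference: -1 − (-1) = 0.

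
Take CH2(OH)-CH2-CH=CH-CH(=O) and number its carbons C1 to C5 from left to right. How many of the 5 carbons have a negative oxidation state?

4

Assign +1 per bond to O/N/halogen, −1 per bond to H or an electropositive element, and 0 per bond to carbon. Tallying each carbon:
C1: 1C, 2H, 1O → 0 − 2 + 1 = -1
C2: 2C, 2H → 0 − 2 = -2
C3: 3C, 1H → 0 − 1 = -1
C4: 3C, 1H → 0 − 1 = -1
C5: 1C, 1H, 2O → 0 − 1 + 2 = +1
4 carbons (C1, C2, C3, C4) meet the condition.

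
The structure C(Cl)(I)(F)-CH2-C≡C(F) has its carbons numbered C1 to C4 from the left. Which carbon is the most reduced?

C2

Tallying each carbon's bonds:
C1: 1C, 1F, 1Cl, 1I → 0 + 1 + 1 + 1 = +3
C2: 2C, 2H → 0 − 2 = -2
C3: 4C → 0 = 0
C4: 3C, 1F → 0 + 1 = +1
The most reduced carbon is C2 at -2.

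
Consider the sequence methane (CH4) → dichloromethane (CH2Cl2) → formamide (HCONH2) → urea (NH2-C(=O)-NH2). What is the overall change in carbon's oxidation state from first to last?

Carbon oxidation states along the series — methane: -4, dichloromethane: 0, formamide: +2, urea: +4.
Net change = +4 − (-4) = +8.

+8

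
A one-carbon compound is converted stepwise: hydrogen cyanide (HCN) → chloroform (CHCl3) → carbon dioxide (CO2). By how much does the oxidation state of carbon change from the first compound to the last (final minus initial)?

Carbon oxidation states along the series — hydrogen cyanide: +2, chloroform: +2, carbon dioxide: +4.
Net change = +4 − (+2) = +2.

+2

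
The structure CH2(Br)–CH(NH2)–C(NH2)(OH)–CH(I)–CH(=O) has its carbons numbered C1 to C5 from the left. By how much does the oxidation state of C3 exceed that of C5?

+1

C3: 2C, 1O, 1N → 0 + 1 + 1 = +2
C5: 1C, 1H, 2O → 0 − 1 + 2 = +1
Difference: +2 − (+1) = +1.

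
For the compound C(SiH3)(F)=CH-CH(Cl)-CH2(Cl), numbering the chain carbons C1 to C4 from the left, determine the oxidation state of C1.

0

Assign +1 per bond to O/N/halogen, −1 per bond to H or an electropositive element, and 0 per bond to carbon.
C1 has a double bond to C (2×0 = 0), one bond to Si (-1), one bond to F (+1).
Oxidation state = 0 − 1 + 1 = 0.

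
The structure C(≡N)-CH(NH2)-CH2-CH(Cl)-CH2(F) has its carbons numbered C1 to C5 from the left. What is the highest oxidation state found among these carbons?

+3

Each bond to a more electronegative atom (O, N, halogen) counts +1, each bond to a less electronegative atom (H, metal, B, Si) counts −1, and each C–C bond counts 0. Tallying each carbon:
C1: 1C, 3N → 0 + 3 = +3
C2: 2C, 1H, 1N → 0 − 1 + 1 = 0
C3: 2C, 2H → 0 − 2 = -2
C4: 2C, 1H, 1Cl → 0 − 1 + 1 = 0
C5: 1C, 2H, 1F → 0 − 2 + 1 = -1
The highest value is +3.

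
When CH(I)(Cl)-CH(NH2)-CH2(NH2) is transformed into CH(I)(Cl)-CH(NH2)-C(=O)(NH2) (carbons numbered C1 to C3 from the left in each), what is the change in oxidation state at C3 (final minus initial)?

Before: C3 has 1 bond to C, 2 bonds to H, 1 bond to N → oxidation state -1.
After: C3 has 1 bond to C, 2 bonds to O, 1 bond to N → oxidation state +3.
Δ = +3 − (-1) = +4, so this is an oxidation at C3.

+4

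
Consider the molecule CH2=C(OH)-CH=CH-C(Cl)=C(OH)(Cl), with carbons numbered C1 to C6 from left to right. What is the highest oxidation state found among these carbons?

+2

Each bond to a more electronegative atom (O, N, halogen) counts +1, each bond to a less electronegative atom (H, metal, B, Si) counts −1, and each C–C bond counts 0. Tallying each carbon:
C1: 2C, 2H → 0 − 2 = -2
C2: 3C, 1O → 0 + 1 = +1
C3: 3C, 1H → 0 − 1 = -1
C4: 3C, 1H → 0 − 1 = -1
C5: 3C, 1Cl → 0 + 1 = +1
C6: 2C, 1O, 1Cl → 0 + 1 + 1 = +2
The highest value is +2.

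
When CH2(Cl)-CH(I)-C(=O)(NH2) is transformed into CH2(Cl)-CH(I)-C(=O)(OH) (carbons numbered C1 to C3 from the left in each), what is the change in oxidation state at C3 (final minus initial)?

Before: C3 has 1 bond to C, 2 bonds to O, 1 bond to N → oxidation state +3.
After: C3 has 1 bond to C, 3 bonds to O → oxidation state +3.
Δ = +3 − (+3) = 0, so no net redox change at C3.

0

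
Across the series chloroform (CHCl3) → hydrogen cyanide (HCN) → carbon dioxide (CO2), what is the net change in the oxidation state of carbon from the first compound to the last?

Carbon oxidation states along the series — chloroform: +2, hydrogen cyanide: +2, carbon dioxide: +4.
Net change = +4 − (+2) = +2.

+2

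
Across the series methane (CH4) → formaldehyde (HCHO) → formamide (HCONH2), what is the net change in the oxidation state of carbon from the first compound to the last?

+6

Carbon oxidation states along the series — methane: -4, formaldehyde: 0, formamide: +2.
Net change = +2 − (-4) = +6.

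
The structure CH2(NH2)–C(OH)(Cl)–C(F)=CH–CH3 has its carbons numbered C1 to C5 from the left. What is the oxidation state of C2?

C2 has one bond to C (0), one bond to C (0), one bond to O (+1), one bond to Cl (+1).
Oxidation state = 0 + 0 + 1 + 1 = +2.

+2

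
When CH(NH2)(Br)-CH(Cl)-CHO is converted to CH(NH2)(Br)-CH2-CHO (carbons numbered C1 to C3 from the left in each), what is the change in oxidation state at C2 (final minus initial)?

-2

Before: C2 has 2 bonds to C, 1 bond to H, 1 bond to Cl → oxidation state 0.
After: C2 has 2 bonds to C, 2 bonds to H → oxidation state -2.
Δ = -2 − (0) = -2, so this is a reduction at C2.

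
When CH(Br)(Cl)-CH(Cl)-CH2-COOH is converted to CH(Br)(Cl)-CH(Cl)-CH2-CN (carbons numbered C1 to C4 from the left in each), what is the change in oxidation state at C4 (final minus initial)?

0

Before: C4 has 1 bond to C, 3 bonds to O → oxidation state +3.
After: C4 has 1 bond to C, 3 bonds to N → oxidation state +3.
Δ = +3 − (+3) = 0, so no net redox change at C4.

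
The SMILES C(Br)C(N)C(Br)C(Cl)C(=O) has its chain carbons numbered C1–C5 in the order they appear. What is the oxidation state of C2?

0

Bonds to more-electronegative neighbours contribute +1 each, bonds to H or metals contribute −1 each, and C–C bonds contribute 0.
C2 has one bond to C (0), one bond to C (0), one bond to N (+1), one bond to H (-1).
Oxidation state = 0 + 0 + 1 − 1 = 0.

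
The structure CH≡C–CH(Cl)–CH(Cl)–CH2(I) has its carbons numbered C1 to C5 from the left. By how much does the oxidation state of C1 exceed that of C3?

-1

C1: 3C, 1H → 0 − 1 = -1
C3: 2C, 1H, 1Cl → 0 − 1 + 1 = 0
Difference: -1 − (0) = -1.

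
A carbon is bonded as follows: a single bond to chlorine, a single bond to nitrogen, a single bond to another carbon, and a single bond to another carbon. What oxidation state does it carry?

+2

Each bond to a more electronegative atom (O, N, halogen) counts +1, each bond to a less electronegative atom (H, metal, B, Si) counts −1, and each C–C bond counts 0.
The carbon has one bond to C (0), one bond to C (0), one bond to Cl (+1), one bond to N (+1).
Oxidation state = 0 + 0 + 1 + 1 = +2.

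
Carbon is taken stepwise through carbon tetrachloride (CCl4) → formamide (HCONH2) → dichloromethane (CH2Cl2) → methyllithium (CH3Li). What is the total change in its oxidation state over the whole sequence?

Carbon oxidation states along the series — carbon tetrachloride: +4, formamide: +2, dichloromethane: 0, methyllithium: -4.
Net change = -4 − (+4) = -8.

-8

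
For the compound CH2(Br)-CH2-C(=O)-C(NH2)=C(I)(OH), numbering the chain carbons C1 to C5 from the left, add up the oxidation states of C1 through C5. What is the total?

Each bond to a more electronegative atom (O, N, halogen) counts +1, each bond to a less electronegative atom (H, metal, B, Si) counts −1, and each C–C bond counts 0. Tallying each carbon:
C1: 1C, 2H, 1Br → 0 − 2 + 1 = -1
C2: 2C, 2H → 0 − 2 = -2
C3: 2C, 2O → 0 + 2 = +2
C4: 3C, 1N → 0 + 1 = +1
C5: 2C, 1O, 1I → 0 + 1 + 1 = +2
Sum = -1 − 2 + 2 + 1 + 2 = +2.

+2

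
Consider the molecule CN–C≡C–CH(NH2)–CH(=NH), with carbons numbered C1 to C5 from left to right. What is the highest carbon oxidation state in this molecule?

+3

Count +1 for every bond to an atom more electronegative than carbon and −1 for every bond to one less electronegative; C–C bonds are 0. Tallying each carbon:
C1: 1C, 3N → 0 + 3 = +3
C2: 4C → 0 = 0
C3: 4C → 0 = 0
C4: 2C, 1H, 1N → 0 − 1 + 1 = 0
C5: 1C, 1H, 2N → 0 − 1 + 2 = +1
The highest value is +3.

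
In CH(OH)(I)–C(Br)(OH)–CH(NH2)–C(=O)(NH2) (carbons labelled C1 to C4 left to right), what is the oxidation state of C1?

Bonds to more-electronegative neighbours contribute +1 each, bonds to H or metals contribute −1 each, and C–C bonds contribute 0.
C1 has one bond to C (0), one bond to O (+1), one bond to H (-1), one bond to I (+1).
Oxidation state = 0 + 1 − 1 + 1 = +1.

+1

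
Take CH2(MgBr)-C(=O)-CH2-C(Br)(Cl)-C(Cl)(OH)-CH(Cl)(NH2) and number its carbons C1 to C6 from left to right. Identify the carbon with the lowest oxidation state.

Count +1 for every bond to an atom more electronegative than carbon and −1 for every bond to one less electronegative; C–C bonds are 0. Tallying each carbon:
C1: 1C, 2H, 1Mg → 0 − 2 − 1 = -3
C2: 2C, 2O → 0 + 2 = +2
C3: 2C, 2H → 0 − 2 = -2
C4: 2C, 1Cl, 1Br → 0 + 1 + 1 = +2
C5: 2C, 1O, 1Cl → 0 + 1 + 1 = +2
C6: 1C, 1H, 1N, 1Cl → 0 − 1 + 1 + 1 = +1
The most reduced carbon is C1 at -3.

C1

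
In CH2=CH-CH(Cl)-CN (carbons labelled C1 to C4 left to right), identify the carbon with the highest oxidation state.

C4

Count +1 for every bond to an atom more electronegative than carbon and −1 for every bond to one less electronegative; C–C bonds are 0. Tallying each carbon:
C1: 2C, 2H → 0 − 2 = -2
C2: 3C, 1H → 0 − 1 = -1
C3: 2C, 1H, 1Cl → 0 − 1 + 1 = 0
C4: 1C, 3N → 0 + 3 = +3
The most oxidised carbon is C4 at +3.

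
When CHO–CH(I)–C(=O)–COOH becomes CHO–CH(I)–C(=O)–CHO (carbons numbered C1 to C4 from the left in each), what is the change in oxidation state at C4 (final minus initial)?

-2

Before: C4 has 1 bond to C, 3 bonds to O → oxidation state +3.
After: C4 has 1 bond to C, 1 bond to H, 2 bonds to O → oxidation state +1.
Δ = +1 − (+3) = -2, so this is a reduction at C4.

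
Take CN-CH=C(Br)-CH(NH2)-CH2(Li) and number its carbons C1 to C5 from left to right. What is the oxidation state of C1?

Assign +1 per bond to O/N/halogen, −1 per bond to H or an electropositive element, and 0 per bond to carbon.
C1 has one bond to C (0), a triple bond to N (3×+1 = +3).
Oxidation state = 0 + 3 = +3.

+3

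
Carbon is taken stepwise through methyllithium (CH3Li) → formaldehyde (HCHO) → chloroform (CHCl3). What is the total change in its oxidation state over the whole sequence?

+6

Carbon oxidation states along the series — methyllithium: -4, formaldehyde: 0, chloroform: +2.
Net change = +2 − (-4) = +6.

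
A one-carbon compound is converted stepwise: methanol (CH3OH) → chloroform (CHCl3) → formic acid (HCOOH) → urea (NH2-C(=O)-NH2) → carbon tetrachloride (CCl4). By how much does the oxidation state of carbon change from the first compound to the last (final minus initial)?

Carbon oxidation states along the series — methanol: -2, chloroform: +2, formic acid: +2, urea: +4, carbon tetrachloride: +4.
Net change = +4 − (-2) = +6.

+6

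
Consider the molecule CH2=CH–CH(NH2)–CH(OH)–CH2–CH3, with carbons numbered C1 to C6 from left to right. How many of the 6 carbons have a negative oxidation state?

4

Assign +1 per bond to O/N/halogen, −1 per bond to H or an electropositive element, and 0 per bond to carbon. Tallying each carbon:
C1: 2C, 2H → 0 − 2 = -2
C2: 3C, 1H → 0 − 1 = -1
C3: 2C, 1H, 1N → 0 − 1 + 1 = 0
C4: 2C, 1H, 1O → 0 − 1 + 1 = 0
C5: 2C, 2H → 0 − 2 = -2
C6: 1C, 3H → 0 − 3 = -3
4 carbons (C1, C2, C5, C6) meet the condition.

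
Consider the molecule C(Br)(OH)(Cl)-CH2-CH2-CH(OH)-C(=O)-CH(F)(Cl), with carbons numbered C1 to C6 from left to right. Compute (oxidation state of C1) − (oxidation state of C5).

C1: 1C, 1O, 1Cl, 1Br → 0 + 1 + 1 + 1 = +3
C5: 2C, 2O → 0 + 2 = +2
Difference: +3 − (+2) = +1.

+1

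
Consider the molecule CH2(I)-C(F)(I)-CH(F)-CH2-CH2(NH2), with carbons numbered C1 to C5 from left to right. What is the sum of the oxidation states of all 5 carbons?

-2

Each bond to a more electronegative atom (O, N, halogen) counts +1, each bond to a less electronegative atom (H, metal, B, Si) counts −1, and each C–C bond counts 0. Tallying each carbon:
C1: 1C, 2H, 1I → 0 − 2 + 1 = -1
C2: 2C, 1F, 1I → 0 + 1 + 1 = +2
C3: 2C, 1H, 1F → 0 − 1 + 1 = 0
C4: 2C, 2H → 0 − 2 = -2
C5: 1C, 2H, 1N → 0 − 2 + 1 = -1
Sum = -1 + 2 + 0 − 2 − 1 = -2.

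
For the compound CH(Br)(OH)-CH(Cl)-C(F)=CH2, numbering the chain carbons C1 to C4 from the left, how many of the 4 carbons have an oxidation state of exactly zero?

1

Assign +1 per bond to O/N/halogen, −1 per bond to H or an electropositive element, and 0 per bond to carbon. Tallying each carbon:
C1: 1C, 1H, 1O, 1Br → 0 − 1 + 1 + 1 = +1
C2: 2C, 1H, 1Cl → 0 − 1 + 1 = 0
C3: 3C, 1F → 0 + 1 = +1
C4: 2C, 2H → 0 − 2 = -2
1 carbon (C2) meets the condition.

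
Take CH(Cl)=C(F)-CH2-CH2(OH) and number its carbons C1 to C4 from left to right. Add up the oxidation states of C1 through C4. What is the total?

-2

Tallying each carbon's bonds:
C1: 2C, 1H, 1Cl → 0 − 1 + 1 = 0
C2: 3C, 1F → 0 + 1 = +1
C3: 2C, 2H → 0 − 2 = -2
C4: 1C, 2H, 1O → 0 − 2 + 1 = -1
Sum = 0 + 1 − 2 − 1 = -2.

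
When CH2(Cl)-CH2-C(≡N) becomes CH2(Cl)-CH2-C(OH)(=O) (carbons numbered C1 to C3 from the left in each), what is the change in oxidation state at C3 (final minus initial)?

Before: C3 has 1 bond to C, 3 bonds to N → oxidation state +3.
After: C3 has 1 bond to C, 3 bonds to O → oxidation state +3.
Δ = +3 − (+3) = 0, so no net redox change at C3.

0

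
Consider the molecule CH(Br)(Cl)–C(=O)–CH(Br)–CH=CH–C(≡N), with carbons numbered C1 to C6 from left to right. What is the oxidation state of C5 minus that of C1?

-2

C5: 3C, 1H → 0 − 1 = -1
C1: 1C, 1H, 1Cl, 1Br → 0 − 1 + 1 + 1 = +1
Difference: -1 − (+1) = -2.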